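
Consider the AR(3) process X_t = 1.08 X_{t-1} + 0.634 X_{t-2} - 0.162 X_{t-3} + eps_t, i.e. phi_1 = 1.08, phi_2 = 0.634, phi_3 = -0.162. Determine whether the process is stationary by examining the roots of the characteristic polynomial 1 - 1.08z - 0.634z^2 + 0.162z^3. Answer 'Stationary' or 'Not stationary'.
\text{Not stationary}

The AR(p) characteristic polynomial is P(z) = 1 - 1.08z - 0.634z^2 + 0.162z^3.
Stationarity requires all roots to lie outside the unit circle, i.e. |z| > 1 for every root.
Degree 3: look for a simple real root z0 first, then factor out (1 - z/z0) and solve the remaining quadratic.
Testing z0 = 5: P(5) = 1 + (-1.08)(5) + (-0.634)(5)^2 + (0.162)(5)^3
  = 1 + (-5.4) + (-15.85) + (20.25) = 0.  So z_0 = 5 is a root, |z_0| = 5.
Divide out the factor (1 - 0.2 z) = (1 - z/z0) (since 1/z0 = 0.2):
  P(z) = (1 - 0.2 z)(1 + (-0.88) z + (-0.81) z^2)
  [check: z-coef -0.88 - (0.2) = -1.08; z^2-coef -0.81 - (0.2)(-0.88) = -0.634; z^3-coef -(0.2)(-0.81) = 0.162.]
Remaining roots from the quadratic factor 1 + (-0.88) z + (-0.81) z^2:
  Set 1 + (-0.88) z + (-0.81) z^2 = 0, i.e. a z^2 + b z + c = 0 with a = -0.81, b = -0.88, c = 1.
  Discriminant D = b^2 - 4ac = (-0.88)^2 - 4*(-0.81)*1 = 0.7744 - (-3.24) = 4.0144.
  D >= 0, so the roots are real: z = (-b +/- sqrt(D)) / (2a) = (0.88 +/- 2.003597) / (-1.62).
    z_1 = (0.88 + 2.003597) / (-1.62) = -1.78,   |z_1| = 1.78.
    z_2 = (0.88 - 2.003597) / (-1.62) = 0.6936,   |z_2| = 0.6936.
Moduli of all roots: 5.0000, 1.7800, 0.6936.
All moduli strictly greater than 1? No.
Verdict: Not stationary.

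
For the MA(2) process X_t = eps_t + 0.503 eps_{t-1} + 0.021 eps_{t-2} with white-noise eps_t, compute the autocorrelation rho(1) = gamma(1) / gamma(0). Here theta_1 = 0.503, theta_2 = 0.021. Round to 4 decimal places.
\rho(1) = 0.4097

For an MA(q) process with theta_0 = 1, the autocovariance is
  gamma(k) = sigma^2 * sum_{i=0..q-k} theta_i * theta_{i+k},
and rho(k) = gamma(k) / gamma(0). Sigma^2 cancels.
  numerator   = (1)*(0.503) + (0.503)*(0.021) = 0.513563.
  denominator = (1)^2 + (0.503)^2 + (0.021)^2 = 1.25345.
  rho(1) = 0.513563 / 1.25345 = 0.4097.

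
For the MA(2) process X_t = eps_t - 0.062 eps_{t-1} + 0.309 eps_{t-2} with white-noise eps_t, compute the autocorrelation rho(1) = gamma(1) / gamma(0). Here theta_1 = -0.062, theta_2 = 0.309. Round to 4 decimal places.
\rho(1) = -0.0738

For an MA(q) process with theta_0 = 1, the autocovariance is
  gamma(k) = sigma^2 * sum_{i=0..q-k} theta_i * theta_{i+k},
and rho(k) = gamma(k) / gamma(0). Sigma^2 cancels.
  numerator   = (1)*(-0.062) + (-0.062)*(0.309) = -0.081158.
  denominator = (1)^2 + (-0.062)^2 + (0.309)^2 = 1.099325.
  rho(1) = -0.081158 / 1.099325 = -0.0738.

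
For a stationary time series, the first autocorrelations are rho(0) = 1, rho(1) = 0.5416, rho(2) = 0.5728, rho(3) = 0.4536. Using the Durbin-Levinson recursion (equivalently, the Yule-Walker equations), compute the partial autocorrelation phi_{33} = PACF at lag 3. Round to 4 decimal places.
\phi_{33} = 0.0870

The PACF at lag k is phi_{kk}, the last component of the solution
to the Yule-Walker system G_k phi = r_k where
  (G_k)_{ij} = rho(|i - j|), (r_k)_i = rho(i), i,j = 1..k.
Equivalently, Durbin-Levinson gives phi_{kk} iteratively:
  phi_{11} = rho(1)
  phi_{kk} = [rho(k) - sum_{j=1..k-1} phi_{k-1,j} rho(k-j)]
            / [1 - sum_{j=1..k-1} phi_{k-1,j} rho(j)],
  phi_{k,j} = phi_{k-1,j} - phi_{kk} phi_{k-1,k-j},  j = 1..k-1.
Step k = 1:
  phi_11 = rho(1) = 0.5416.
Step k = 2:
  phi_22 = [rho(2) - phi_11 rho(1)] / [1 - phi_11 rho(1)] = [0.5728 - (0.5416)(0.5416)] / [1 - (0.5416)(0.5416)]
         = 0.27946944 / 0.70666944 = 0.395474.
  Update: phi_21 = phi_11 - phi_22 phi_11 = 0.5416 - (0.395474)(0.5416) = 0.327411.
Step k = 3:
  phi_33 = [rho(3) - phi_21 rho(2) - phi_22 rho(1)] / [1 - phi_21 rho(1) - phi_22 rho(2)]
    numerator   = 0.4536 - (0.327411)(0.5728) - (0.395474)(0.5416) = 0.05187008
    denominator = 1 - (0.327411)(0.5416) - (0.395474)(0.5728) = 0.59614652
  phi_33 = 0.05187008 / 0.59614652 = 0.087.
Therefore phi_{33} = 0.0870.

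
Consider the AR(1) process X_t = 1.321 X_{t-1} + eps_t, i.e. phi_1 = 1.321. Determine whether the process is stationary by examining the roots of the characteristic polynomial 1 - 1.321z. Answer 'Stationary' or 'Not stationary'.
\text{Not stationary}

The AR(p) characteristic polynomial is P(z) = 1 - 1.321z.
Stationarity requires all roots to lie outside the unit circle, i.e. |z| > 1 for every root.
This is linear in z: 1 + (-1.321) z = 0  =>  z = -1/(-1.321) = 0.757002,  |z| = 0.757002.
Moduli of all roots: 0.7570.
All moduli strictly greater than 1? No.
Verdict: Not stationary.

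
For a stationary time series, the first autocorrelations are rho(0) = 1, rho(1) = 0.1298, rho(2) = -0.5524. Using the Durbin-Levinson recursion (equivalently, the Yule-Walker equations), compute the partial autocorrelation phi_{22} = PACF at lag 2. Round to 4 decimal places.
\phi_{22} = -0.5790

The PACF at lag k is phi_{kk}, the last component of the solution
to the Yule-Walker system G_k phi = r_k where
  (G_k)_{ij} = rho(|i - j|), (r_k)_i = rho(i), i,j = 1..k.
Equivalently, Durbin-Levinson gives phi_{kk} iteratively:
  phi_{11} = rho(1)
  phi_{kk} = [rho(k) - sum_{j=1..k-1} phi_{k-1,j} rho(k-j)]
            / [1 - sum_{j=1..k-1} phi_{k-1,j} rho(j)],
  phi_{k,j} = phi_{k-1,j} - phi_{kk} phi_{k-1,k-j},  j = 1..k-1.
Step k = 1:
  phi_11 = rho(1) = 0.1298.
Step k = 2:
  phi_22 = [rho(2) - phi_11 rho(1)] / [1 - phi_11 rho(1)] = [-0.5524 - (0.1298)(0.1298)] / [1 - (0.1298)(0.1298)]
         = -0.56924804 / 0.98315196 = -0.579.
Therefore phi_{22} = -0.5790.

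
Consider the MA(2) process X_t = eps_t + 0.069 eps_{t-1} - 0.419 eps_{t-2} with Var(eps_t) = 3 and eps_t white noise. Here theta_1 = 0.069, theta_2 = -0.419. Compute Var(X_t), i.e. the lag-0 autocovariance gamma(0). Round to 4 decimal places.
\gamma(0) = 3.5410

For an MA(q) process X_t = eps_t + sum_i theta_i eps_{t-i} with
Var(eps_t) = sigma^2, the variance is
  gamma(0) = sigma^2 * (1 + sum_i theta_i^2).
  sum_i theta_i^2 = (0.069)^2 + (-0.419)^2 = 0.004761 + 0.175561 = 0.180322.
  gamma(0) = 3 * (1 + 0.180322) = 3 * 1.180322 = 3.540966, which rounds to 3.5410.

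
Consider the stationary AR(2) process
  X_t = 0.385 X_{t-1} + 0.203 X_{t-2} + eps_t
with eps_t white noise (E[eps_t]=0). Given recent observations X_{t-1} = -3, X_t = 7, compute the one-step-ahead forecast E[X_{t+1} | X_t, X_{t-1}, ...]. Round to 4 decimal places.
E[X_{t+1} \mid \mathcal F_t] = 2.0860

For an AR(p) model X_t = c + sum_i phi_i X_{t-i} + eps_t, the
one-step-ahead conditional mean is
  E[X_{t+1} | X_t, ...] = c + sum_i phi_i X_{t+1-i}.
Substitute known values:
  E[X_{t+1} | ...] = (0.385) * (7) + (0.203) * (-3)
                   = 2.0860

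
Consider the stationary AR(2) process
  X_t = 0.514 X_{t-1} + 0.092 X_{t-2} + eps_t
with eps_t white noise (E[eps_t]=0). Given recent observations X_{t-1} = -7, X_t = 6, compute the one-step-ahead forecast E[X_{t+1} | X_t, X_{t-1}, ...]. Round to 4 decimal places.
E[X_{t+1} \mid \mathcal F_t] = 2.4400

For an AR(p) model X_t = c + sum_i phi_i X_{t-i} + eps_t, the
one-step-ahead conditional mean is
  E[X_{t+1} | X_t, ...] = c + sum_i phi_i X_{t+1-i}.
Substitute known values:
  E[X_{t+1} | ...] = (0.514) * (6) + (0.092) * (-7)
                   = 2.4400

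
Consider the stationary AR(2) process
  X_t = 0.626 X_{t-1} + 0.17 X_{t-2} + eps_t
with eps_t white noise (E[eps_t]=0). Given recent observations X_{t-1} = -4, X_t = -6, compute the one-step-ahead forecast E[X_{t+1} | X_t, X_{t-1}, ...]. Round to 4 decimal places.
E[X_{t+1} \mid \mathcal F_t] = -4.4360

For an AR(p) model X_t = c + sum_i phi_i X_{t-i} + eps_t, the
one-step-ahead conditional mean is
  E[X_{t+1} | X_t, ...] = c + sum_i phi_i X_{t+1-i}.
Substitute known values:
  E[X_{t+1} | ...] = (0.626) * (-6) + (0.17) * (-4)
                   = -4.4360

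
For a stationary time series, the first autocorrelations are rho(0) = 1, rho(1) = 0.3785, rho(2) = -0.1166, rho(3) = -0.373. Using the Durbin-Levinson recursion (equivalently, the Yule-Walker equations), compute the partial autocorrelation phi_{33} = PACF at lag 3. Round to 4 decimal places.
\phi_{33} = -0.2580

The PACF at lag k is phi_{kk}, the last component of the solution
to the Yule-Walker system G_k phi = r_k where
  (G_k)_{ij} = rho(|i - j|), (r_k)_i = rho(i), i,j = 1..k.
Equivalently, Durbin-Levinson gives phi_{kk} iteratively:
  phi_{11} = rho(1)
  phi_{kk} = [rho(k) - sum_{j=1..k-1} phi_{k-1,j} rho(k-j)]
            / [1 - sum_{j=1..k-1} phi_{k-1,j} rho(j)],
  phi_{k,j} = phi_{k-1,j} - phi_{kk} phi_{k-1,k-j},  j = 1..k-1.
Step k = 1:
  phi_11 = rho(1) = 0.3785.
Step k = 2:
  phi_22 = [rho(2) - phi_11 rho(1)] / [1 - phi_11 rho(1)] = [-0.1166 - (0.3785)(0.3785)] / [1 - (0.3785)(0.3785)]
         = -0.25986225 / 0.85673775 = -0.303316.
  Update: phi_21 = phi_11 - phi_22 phi_11 = 0.3785 - (-0.303316)(0.3785) = 0.493305.
Step k = 3:
  phi_33 = [rho(3) - phi_21 rho(2) - phi_22 rho(1)] / [1 - phi_21 rho(1) - phi_22 rho(2)]
    numerator   = -0.373 - (0.493305)(-0.1166) - (-0.303316)(0.3785) = -0.20067553
    denominator = 1 - (0.493305)(0.3785) - (-0.303316)(-0.1166) = 0.77791738
  phi_33 = -0.20067553 / 0.77791738 = -0.258.
Therefore phi_{33} = -0.2580.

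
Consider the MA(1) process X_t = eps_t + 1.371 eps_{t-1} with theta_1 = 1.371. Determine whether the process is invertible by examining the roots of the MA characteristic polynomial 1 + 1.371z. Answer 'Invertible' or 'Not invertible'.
\text{Not invertible}

The MA(q) characteristic polynomial is P(z) = 1 + 1.371z.
Invertibility requires all roots to lie outside the unit circle, i.e. |z| > 1 for every root.
This is linear in z: 1 + (1.371) z = 0  =>  z = -1/(1.371) = -0.729395,  |z| = 0.729395.
Moduli of all roots: 0.7294.
All moduli strictly greater than 1? No.
Verdict: Not invertible.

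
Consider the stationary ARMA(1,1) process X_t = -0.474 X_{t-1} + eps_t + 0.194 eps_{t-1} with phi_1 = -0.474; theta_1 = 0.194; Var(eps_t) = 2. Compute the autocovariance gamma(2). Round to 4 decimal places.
\gamma(2) = 0.3109

Multiply the model equation by X_{t-k} and take expectations. With theta_0 = psi_0 = 1 and psi_j the MA(infinity) weights, this gives
  gamma(k) - sum_i phi_i gamma(k-i) = c_k,
  c_k = sigma^2 * sum_{j=k..q} theta_j psi_{j-k}   (c_k = 0 for k > q),
using gamma(-m) = gamma(m).
psi-weights needed (psi_j = theta_j + sum_i phi_i psi_{j-i}):
  psi_1 = theta_1 + phi_1 = 0.194 + (-0.474) = -0.28
Right-hand sides:
  c_0 = sigma^2 (1 + theta_1 psi_1) = 2 * (1 + (0.194)(-0.28)) = 2 * 0.94568 = 1.89136
  c_1 = sigma^2 theta_1 = 2 * (0.194) = 0.388
  c_2 = 0
Equations for k = 0 and k = 1 (AR order 1):
  gamma(0) = phi_1 gamma(1) + c_0
  gamma(1) = phi_1 gamma(0) + c_1
Substituting the second into the first: gamma(0) (1 - phi_1^2) = c_0 + phi_1 c_1, so
  gamma(0) = (c_0 + phi_1 c_1) / (1 - phi_1^2) = (1.89136 + (-0.474)(0.388)) / (1 - (-0.474)^2) = 1.707448 / 0.775324 = 2.202238.
  gamma(1) = phi_1 gamma(0) + c_1 = (-0.474)(2.202238) + (0.388) = -0.655861.
For k = 2 (> q): gamma(2) = phi_1 gamma(1) = (-0.474)(-0.655861) = 0.310878.
Therefore gamma(2) = 0.3109 (to 4 decimal places).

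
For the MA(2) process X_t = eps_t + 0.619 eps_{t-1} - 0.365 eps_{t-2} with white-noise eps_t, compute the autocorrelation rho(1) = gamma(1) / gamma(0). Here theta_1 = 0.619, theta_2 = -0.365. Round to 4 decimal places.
\rho(1) = 0.2592

For an MA(q) process with theta_0 = 1, the autocovariance is
  gamma(k) = sigma^2 * sum_{i=0..q-k} theta_i * theta_{i+k},
and rho(k) = gamma(k) / gamma(0). Sigma^2 cancels.
  numerator   = (1)*(0.619) + (0.619)*(-0.365) = 0.393065.
  denominator = (1)^2 + (0.619)^2 + (-0.365)^2 = 1.516386.
  rho(1) = 0.393065 / 1.516386 = 0.2592.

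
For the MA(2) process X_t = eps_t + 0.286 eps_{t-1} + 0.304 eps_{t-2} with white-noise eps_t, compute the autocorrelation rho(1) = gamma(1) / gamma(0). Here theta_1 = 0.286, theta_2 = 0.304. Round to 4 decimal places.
\rho(1) = 0.3176

For an MA(q) process with theta_0 = 1, the autocovariance is
  gamma(k) = sigma^2 * sum_{i=0..q-k} theta_i * theta_{i+k},
and rho(k) = gamma(k) / gamma(0). Sigma^2 cancels.
  numerator   = (1)*(0.286) + (0.286)*(0.304) = 0.372944.
  denominator = (1)^2 + (0.286)^2 + (0.304)^2 = 1.174212.
  rho(1) = 0.372944 / 1.174212 = 0.3176.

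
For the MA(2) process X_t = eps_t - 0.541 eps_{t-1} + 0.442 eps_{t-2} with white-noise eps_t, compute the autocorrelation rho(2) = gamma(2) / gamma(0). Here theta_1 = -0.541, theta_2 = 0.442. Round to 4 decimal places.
\rho(2) = 0.2970

For an MA(q) process with theta_0 = 1, the autocovariance is
  gamma(k) = sigma^2 * sum_{i=0..q-k} theta_i * theta_{i+k},
and rho(k) = gamma(k) / gamma(0). Sigma^2 cancels.
  numerator   = (1)*(0.442) = 0.442.
  denominator = (1)^2 + (-0.541)^2 + (0.442)^2 = 1.488045.
  rho(2) = 0.442 / 1.488045 = 0.2970.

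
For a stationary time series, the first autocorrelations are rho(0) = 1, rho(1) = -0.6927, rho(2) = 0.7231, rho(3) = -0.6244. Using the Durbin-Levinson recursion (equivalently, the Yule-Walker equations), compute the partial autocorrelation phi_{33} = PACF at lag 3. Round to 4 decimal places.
\phi_{33} = -0.0832

The PACF at lag k is phi_{kk}, the last component of the solution
to the Yule-Walker system G_k phi = r_k where
  (G_k)_{ij} = rho(|i - j|), (r_k)_i = rho(i), i,j = 1..k.
Equivalently, Durbin-Levinson gives phi_{kk} iteratively:
  phi_{11} = rho(1)
  phi_{kk} = [rho(k) - sum_{j=1..k-1} phi_{k-1,j} rho(k-j)]
            / [1 - sum_{j=1..k-1} phi_{k-1,j} rho(j)],
  phi_{k,j} = phi_{k-1,j} - phi_{kk} phi_{k-1,k-j},  j = 1..k-1.
Step k = 1:
  phi_11 = rho(1) = -0.6927.
Step k = 2:
  phi_22 = [rho(2) - phi_11 rho(1)] / [1 - phi_11 rho(1)] = [0.7231 - (-0.6927)(-0.6927)] / [1 - (-0.6927)(-0.6927)]
         = 0.24326671 / 0.52016671 = 0.467671.
  Update: phi_21 = phi_11 - phi_22 phi_11 = -0.6927 - (0.467671)(-0.6927) = -0.368745.
Step k = 3:
  phi_33 = [rho(3) - phi_21 rho(2) - phi_22 rho(1)] / [1 - phi_21 rho(1) - phi_22 rho(2)]
    numerator   = -0.6244 - (-0.368745)(0.7231) - (0.467671)(-0.6927) = -0.03380536
    denominator = 1 - (-0.368745)(-0.6927) - (0.467671)(0.7231) = 0.40639801
  phi_33 = -0.03380536 / 0.40639801 = -0.0832.
Therefore phi_{33} = -0.0832.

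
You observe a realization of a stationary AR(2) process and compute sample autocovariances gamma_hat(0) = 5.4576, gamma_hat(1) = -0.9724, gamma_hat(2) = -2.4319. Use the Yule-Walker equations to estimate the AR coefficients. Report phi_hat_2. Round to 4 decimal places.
\hat\phi_{2} = -0.4930

The Yule-Walker equations for an AR(p) process read, in matrix form,
  Gamma_p phi = r_p,   with   (Gamma_p)_{ij} = gamma(|i - j|),
                       (r_p)_i = gamma(i),   i,j = 1..p.
Substitute the sample gammas (Toeplitz matrix and right-hand side of size 2):
  Gamma_p = [[5.4576, -0.9724], [-0.9724, 5.4576]]
  r_p     = [-0.9724, -2.4319]
Written out:
  5.4576 phi_1 - 0.9724 phi_2 = -0.9724
  -0.9724 phi_1 + 5.4576 phi_2 = -2.4319
Solve by Cramer's rule:
  det = gamma(0)^2 - gamma(1)^2 = (5.4576)^2 - (-0.9724)^2 = 29.78539776 - 0.94556176 = 28.839836
  phi_hat_1 = [gamma(1) gamma(0) - gamma(1) gamma(2)] / det = [(-0.9724)(5.4576) - (-0.9724)(-2.4319)] / 28.839836 = -7.6717498 / 28.839836 = -0.266
  phi_hat_2 = [gamma(0) gamma(2) - gamma(1)^2] / det = [(5.4576)(-2.4319) - (-0.9724)^2] / 28.839836 = -14.2178992 / 28.839836 = -0.493
So phi_hat = [-0.2660, -0.4930].
Therefore phi_hat_2 = -0.4930.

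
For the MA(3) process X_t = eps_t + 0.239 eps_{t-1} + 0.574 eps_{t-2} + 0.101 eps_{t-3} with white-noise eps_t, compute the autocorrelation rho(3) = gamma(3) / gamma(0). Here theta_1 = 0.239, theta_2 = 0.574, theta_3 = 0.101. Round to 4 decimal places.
\rho(3) = 0.0723

For an MA(q) process with theta_0 = 1, the autocovariance is
  gamma(k) = sigma^2 * sum_{i=0..q-k} theta_i * theta_{i+k},
and rho(k) = gamma(k) / gamma(0). Sigma^2 cancels.
  numerator   = (1)*(0.101) = 0.101.
  denominator = (1)^2 + (0.239)^2 + (0.574)^2 + (0.101)^2 = 1.396798.
  rho(3) = 0.101 / 1.396798 = 0.0723.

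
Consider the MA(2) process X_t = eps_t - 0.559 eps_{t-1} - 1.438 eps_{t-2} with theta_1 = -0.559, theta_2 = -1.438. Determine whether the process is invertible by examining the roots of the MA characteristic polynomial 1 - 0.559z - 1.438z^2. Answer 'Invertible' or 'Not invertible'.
\text{Not invertible}

The MA(q) characteristic polynomial is P(z) = 1 - 0.559z - 1.438z^2.
Invertibility requires all roots to lie outside the unit circle, i.e. |z| > 1 for every root.
Set 1 + (-0.559) z + (-1.438) z^2 = 0, i.e. a z^2 + b z + c = 0 with a = -1.438, b = -0.559, c = 1.
Discriminant D = b^2 - 4ac = (-0.559)^2 - 4*(-1.438)*1 = 0.312481 - (-5.752) = 6.064481.
D >= 0, so the roots are real: z = (-b +/- sqrt(D)) / (2a) = (0.559 +/- 2.462617) / (-2.876).
  z_1 = (0.559 + 2.462617) / (-2.876) = -1.0506,   |z_1| = 1.0506.
  z_2 = (0.559 - 2.462617) / (-2.876) = 0.6619,   |z_2| = 0.6619.
Moduli of all roots: 1.0506, 0.6619.
All moduli strictly greater than 1? No.
Verdict: Not invertible.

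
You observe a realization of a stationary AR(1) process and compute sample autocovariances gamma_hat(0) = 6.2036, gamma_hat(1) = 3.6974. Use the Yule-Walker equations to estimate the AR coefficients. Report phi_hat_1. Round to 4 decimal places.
\hat\phi_{1} = 0.5960

The Yule-Walker equations for an AR(p) process read, in matrix form,
  Gamma_p phi = r_p,   with   (Gamma_p)_{ij} = gamma(|i - j|),
                       (r_p)_i = gamma(i),   i,j = 1..p.
Substitute the sample gammas (Toeplitz matrix and right-hand side of size 1):
  Gamma_p = [[6.2036]]
  r_p     = [3.6974]
With p = 1 this is the single equation gamma(0) phi_1 = gamma(1):
  phi_hat_1 = gamma(1) / gamma(0) = 3.6974 / 6.2036 = 0.5960.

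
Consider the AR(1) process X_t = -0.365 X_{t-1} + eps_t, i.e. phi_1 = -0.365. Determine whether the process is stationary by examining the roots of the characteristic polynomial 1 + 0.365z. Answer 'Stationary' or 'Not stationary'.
\text{Stationary}

The AR(p) characteristic polynomial is P(z) = 1 + 0.365z.
Stationarity requires all roots to lie outside the unit circle, i.e. |z| > 1 for every root.
This is linear in z: 1 + (0.365) z = 0  =>  z = -1/(0.365) = -2.739726,  |z| = 2.739726.
Moduli of all roots: 2.7397.
All moduli strictly greater than 1? Yes.
Verdict: Stationary.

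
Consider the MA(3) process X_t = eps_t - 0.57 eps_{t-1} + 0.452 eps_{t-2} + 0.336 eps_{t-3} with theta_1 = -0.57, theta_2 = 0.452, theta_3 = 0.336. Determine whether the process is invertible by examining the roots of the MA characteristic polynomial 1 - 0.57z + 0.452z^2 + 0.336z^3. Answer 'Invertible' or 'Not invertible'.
\text{Invertible}

The MA(q) characteristic polynomial is P(z) = 1 - 0.57z + 0.452z^2 + 0.336z^3.
Invertibility requires all roots to lie outside the unit circle, i.e. |z| > 1 for every root.
Degree 3: look for a simple real root z0 first, then factor out (1 - z/z0) and solve the remaining quadratic.
Testing z0 = -2.5: P(-2.5) = 1 + (-0.57)(-2.5) + (0.452)(-2.5)^2 + (0.336)(-2.5)^3
  = 1 + (1.425) + (2.825) + (-5.25) = 0.  So z_0 = -2.5 is a root, |z_0| = 2.5.
Divide out the factor (1 + 0.4 z) = (1 - z/z0) (since 1/z0 = -0.4):
  P(z) = (1 + 0.4 z)(1 + (-0.97) z + (0.84) z^2)
  [check: z-coef -0.97 - (-0.4) = -0.57; z^2-coef 0.84 - (-0.4)(-0.97) = 0.452; z^3-coef -(-0.4)(0.84) = 0.336.]
Remaining roots from the quadratic factor 1 + (-0.97) z + (0.84) z^2:
  Set 1 + (-0.97) z + (0.84) z^2 = 0, i.e. a z^2 + b z + c = 0 with a = 0.84, b = -0.97, c = 1.
  Discriminant D = b^2 - 4ac = (-0.97)^2 - 4*(0.84)*1 = 0.9409 - (3.36) = -2.4191.
  D < 0, so the roots are the complex-conjugate pair z = (-b +/- i sqrt(-D)) / (2a) = 0.5774 +/- 0.9258i.
  For a conjugate pair |z|^2 = z * conj(z) = (product of roots) = c/a = 1/(0.84) = 1.190476, so |z| = sqrt(1.190476) = 1.0911 for both roots.
Moduli of all roots: 2.5000, 1.0911, 1.0911.
All moduli strictly greater than 1? Yes.
Verdict: Invertible.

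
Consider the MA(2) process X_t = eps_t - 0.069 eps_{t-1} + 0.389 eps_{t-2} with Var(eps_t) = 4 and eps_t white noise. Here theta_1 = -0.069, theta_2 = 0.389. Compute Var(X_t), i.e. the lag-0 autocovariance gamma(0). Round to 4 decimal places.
\gamma(0) = 4.6243

For an MA(q) process X_t = eps_t + sum_i theta_i eps_{t-i} with
Var(eps_t) = sigma^2, the variance is
  gamma(0) = sigma^2 * (1 + sum_i theta_i^2).
  sum_i theta_i^2 = (-0.069)^2 + (0.389)^2 = 0.004761 + 0.151321 = 0.156082.
  gamma(0) = 4 * (1 + 0.156082) = 4 * 1.156082 = 4.624328, which rounds to 4.6243.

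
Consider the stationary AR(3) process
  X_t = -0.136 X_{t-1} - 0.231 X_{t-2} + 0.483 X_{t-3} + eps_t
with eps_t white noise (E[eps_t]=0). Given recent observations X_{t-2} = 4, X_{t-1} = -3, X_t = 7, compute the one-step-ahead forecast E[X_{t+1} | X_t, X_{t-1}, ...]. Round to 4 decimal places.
E[X_{t+1} \mid \mathcal F_t] = 1.6730

For an AR(p) model X_t = c + sum_i phi_i X_{t-i} + eps_t, the
one-step-ahead conditional mean is
  E[X_{t+1} | X_t, ...] = c + sum_i phi_i X_{t+1-i}.
Substitute known values:
  E[X_{t+1} | ...] = (-0.136) * (7) + (-0.231) * (-3) + (0.483) * (4)
                   = 1.6730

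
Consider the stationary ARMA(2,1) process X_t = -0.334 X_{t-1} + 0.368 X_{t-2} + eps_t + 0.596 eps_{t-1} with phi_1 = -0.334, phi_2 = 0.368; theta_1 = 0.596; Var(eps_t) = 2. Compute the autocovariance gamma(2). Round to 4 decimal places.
\gamma(2) = 0.6376

Multiply the model equation by X_{t-k} and take expectations. With theta_0 = psi_0 = 1 and psi_j the MA(infinity) weights, this gives
  gamma(k) - sum_i phi_i gamma(k-i) = c_k,
  c_k = sigma^2 * sum_{j=k..q} theta_j psi_{j-k}   (c_k = 0 for k > q),
using gamma(-m) = gamma(m).
psi-weights needed (psi_j = theta_j + sum_i phi_i psi_{j-i}):
  psi_1 = theta_1 + phi_1 = 0.596 + (-0.334) = 0.262
Right-hand sides:
  c_0 = sigma^2 (1 + theta_1 psi_1) = 2 * (1 + (0.596)(0.262)) = 2 * 1.156152 = 2.312304
  c_1 = sigma^2 theta_1 = 2 * (0.596) = 1.192
  c_2 = 0
Equations for k = 0, 1, 2 (AR order 2, c_2 = 0):
  (E0) gamma(0) = phi_1 gamma(1) + phi_2 gamma(2) + c_0
  (E1) gamma(1) = phi_1 gamma(0) + phi_2 gamma(1) + c_1
  (E2) gamma(2) = phi_1 gamma(1) + phi_2 gamma(0)
From (E1): gamma(1) = A gamma(0) + B with
  A = phi_1 / (1 - phi_2) = -0.334 / 0.632 = -0.528481,   B = c_1 / (1 - phi_2) = 1.192 / 0.632 = 1.886076.
Insert (E2) into (E0): gamma(0) (1 - phi_2^2) = phi_1 (1 + phi_2) gamma(1) + c_0.
  phi_1 (1 + phi_2) = (-0.334)(1.368) = -0.456912,   1 - phi_2^2 = 0.864576.
Replace gamma(1) by A gamma(0) + B and collect gamma(0):
  gamma(0) [0.864576 - (-0.456912)(-0.528481)] = (-0.456912)(1.886076) + 2.312304
  gamma(0) * 0.623107 = 1.450533
  gamma(0) = 1.450533 / 0.623107 = 2.327905.
  gamma(1) = A gamma(0) + B = (-0.528481)(2.327905) + (1.886076) = 0.655822.
  gamma(2) = phi_1 gamma(1) + phi_2 gamma(0) = (-0.334)(0.655822) + (0.368)(2.327905) = 0.637624.
Therefore gamma(2) = 0.6376 (to 4 decimal places).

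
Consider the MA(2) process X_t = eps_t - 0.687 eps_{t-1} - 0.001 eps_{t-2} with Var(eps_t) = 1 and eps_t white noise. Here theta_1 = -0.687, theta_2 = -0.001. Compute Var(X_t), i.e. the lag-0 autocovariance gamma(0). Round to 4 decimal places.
\gamma(0) = 1.4720

For an MA(q) process X_t = eps_t + sum_i theta_i eps_{t-i} with
Var(eps_t) = sigma^2, the variance is
  gamma(0) = sigma^2 * (1 + sum_i theta_i^2).
  sum_i theta_i^2 = (-0.687)^2 + (-0.001)^2 = 0.471969 + 0.000001 = 0.47197.
  gamma(0) = 1 * (1 + 0.47197) = 1 * 1.47197 = 1.47197, which rounds to 1.4720.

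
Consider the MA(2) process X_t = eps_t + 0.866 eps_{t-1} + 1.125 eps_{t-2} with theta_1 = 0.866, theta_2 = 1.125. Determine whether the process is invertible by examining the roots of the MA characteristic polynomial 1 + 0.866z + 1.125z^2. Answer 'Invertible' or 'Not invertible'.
\text{Not invertible}

The MA(q) characteristic polynomial is P(z) = 1 + 0.866z + 1.125z^2.
Invertibility requires all roots to lie outside the unit circle, i.e. |z| > 1 for every root.
Set 1 + (0.866) z + (1.125) z^2 = 0, i.e. a z^2 + b z + c = 0 with a = 1.125, b = 0.866, c = 1.
Discriminant D = b^2 - 4ac = (0.866)^2 - 4*(1.125)*1 = 0.749956 - (4.5) = -3.750044.
D < 0, so the roots are the complex-conjugate pair z = (-b +/- i sqrt(-D)) / (2a) = -0.3849 +/- 0.8607i.
For a conjugate pair |z|^2 = z * conj(z) = (product of roots) = c/a = 1/(1.125) = 0.888889, so |z| = sqrt(0.888889) = 0.9428 for both roots.
Moduli of all roots: 0.9428, 0.9428.
All moduli strictly greater than 1? No.
Verdict: Not invertible.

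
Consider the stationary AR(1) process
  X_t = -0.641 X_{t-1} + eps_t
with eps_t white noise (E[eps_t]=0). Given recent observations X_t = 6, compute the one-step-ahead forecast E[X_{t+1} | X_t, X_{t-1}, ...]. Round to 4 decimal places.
E[X_{t+1} \mid \mathcal F_t] = -3.8460

For an AR(p) model X_t = c + sum_i phi_i X_{t-i} + eps_t, the
one-step-ahead conditional mean is
  E[X_{t+1} | X_t, ...] = c + sum_i phi_i X_{t+1-i}.
Substitute known values:
  E[X_{t+1} | ...] = (-0.641) * (6)
                   = -3.8460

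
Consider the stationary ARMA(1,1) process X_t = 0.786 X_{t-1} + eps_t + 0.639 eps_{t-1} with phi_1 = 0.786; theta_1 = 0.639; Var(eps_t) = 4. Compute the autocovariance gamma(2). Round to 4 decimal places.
\gamma(2) = 17.6094

Multiply the model equation by X_{t-k} and take expectations. With theta_0 = psi_0 = 1 and psi_j the MA(infinity) weights, this gives
  gamma(k) - sum_i phi_i gamma(k-i) = c_k,
  c_k = sigma^2 * sum_{j=k..q} theta_j psi_{j-k}   (c_k = 0 for k > q),
using gamma(-m) = gamma(m).
psi-weights needed (psi_j = theta_j + sum_i phi_i psi_{j-i}):
  psi_1 = theta_1 + phi_1 = 0.639 + (0.786) = 1.425
Right-hand sides:
  c_0 = sigma^2 (1 + theta_1 psi_1) = 4 * (1 + (0.639)(1.425)) = 4 * 1.910575 = 7.6423
  c_1 = sigma^2 theta_1 = 4 * (0.639) = 2.556
  c_2 = 0
Equations for k = 0 and k = 1 (AR order 1):
  gamma(0) = phi_1 gamma(1) + c_0
  gamma(1) = phi_1 gamma(0) + c_1
Substituting the second into the first: gamma(0) (1 - phi_1^2) = c_0 + phi_1 c_1, so
  gamma(0) = (c_0 + phi_1 c_1) / (1 - phi_1^2) = (7.6423 + (0.786)(2.556)) / (1 - (0.786)^2) = 9.651316 / 0.382204 = 25.25174.
  gamma(1) = phi_1 gamma(0) + c_1 = (0.786)(25.25174) + (2.556) = 22.403868.
For k = 2 (> q): gamma(2) = phi_1 gamma(1) = (0.786)(22.403868) = 17.60944.
Therefore gamma(2) = 17.6094 (to 4 decimal places).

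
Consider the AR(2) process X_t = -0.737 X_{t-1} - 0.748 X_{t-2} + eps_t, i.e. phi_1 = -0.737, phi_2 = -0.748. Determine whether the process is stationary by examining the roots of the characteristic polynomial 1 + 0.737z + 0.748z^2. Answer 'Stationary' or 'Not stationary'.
\text{Stationary}

The AR(p) characteristic polynomial is P(z) = 1 + 0.737z + 0.748z^2.
Stationarity requires all roots to lie outside the unit circle, i.e. |z| > 1 for every root.
Set 1 + (0.737) z + (0.748) z^2 = 0, i.e. a z^2 + b z + c = 0 with a = 0.748, b = 0.737, c = 1.
Discriminant D = b^2 - 4ac = (0.737)^2 - 4*(0.748)*1 = 0.543169 - (2.992) = -2.448831.
D < 0, so the roots are the complex-conjugate pair z = (-b +/- i sqrt(-D)) / (2a) = -0.4926 +/- 1.046i.
For a conjugate pair |z|^2 = z * conj(z) = (product of roots) = c/a = 1/(0.748) = 1.336898, so |z| = sqrt(1.336898) = 1.1562 for both roots.
Moduli of all roots: 1.1562, 1.1562.
All moduli strictly greater than 1? Yes.
Verdict: Stationary.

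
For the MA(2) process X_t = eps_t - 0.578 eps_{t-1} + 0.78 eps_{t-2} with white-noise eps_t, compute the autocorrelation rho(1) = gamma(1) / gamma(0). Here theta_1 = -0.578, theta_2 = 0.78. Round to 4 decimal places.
\rho(1) = -0.5297

For an MA(q) process with theta_0 = 1, the autocovariance is
  gamma(k) = sigma^2 * sum_{i=0..q-k} theta_i * theta_{i+k},
and rho(k) = gamma(k) / gamma(0). Sigma^2 cancels.
  numerator   = (1)*(-0.578) + (-0.578)*(0.78) = -1.02884.
  denominator = (1)^2 + (-0.578)^2 + (0.78)^2 = 1.942484.
  rho(1) = -1.02884 / 1.942484 = -0.5297.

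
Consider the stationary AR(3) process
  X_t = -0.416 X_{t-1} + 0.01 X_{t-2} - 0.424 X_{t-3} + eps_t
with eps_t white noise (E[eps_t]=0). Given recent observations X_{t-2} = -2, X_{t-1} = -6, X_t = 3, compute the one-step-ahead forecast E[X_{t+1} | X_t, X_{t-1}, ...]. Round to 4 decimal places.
E[X_{t+1} \mid \mathcal F_t] = -0.4600

For an AR(p) model X_t = c + sum_i phi_i X_{t-i} + eps_t, the
one-step-ahead conditional mean is
  E[X_{t+1} | X_t, ...] = c + sum_i phi_i X_{t+1-i}.
Substitute known values:
  E[X_{t+1} | ...] = (-0.416) * (3) + (0.01) * (-6) + (-0.424) * (-2)
                   = -0.4600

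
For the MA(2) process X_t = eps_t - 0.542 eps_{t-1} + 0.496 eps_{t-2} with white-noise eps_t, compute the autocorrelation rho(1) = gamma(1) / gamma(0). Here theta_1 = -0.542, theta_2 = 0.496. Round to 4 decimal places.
\rho(1) = -0.5266

For an MA(q) process with theta_0 = 1, the autocovariance is
  gamma(k) = sigma^2 * sum_{i=0..q-k} theta_i * theta_{i+k},
and rho(k) = gamma(k) / gamma(0). Sigma^2 cancels.
  numerator   = (1)*(-0.542) + (-0.542)*(0.496) = -0.810832.
  denominator = (1)^2 + (-0.542)^2 + (0.496)^2 = 1.53978.
  rho(1) = -0.810832 / 1.53978 = -0.5266.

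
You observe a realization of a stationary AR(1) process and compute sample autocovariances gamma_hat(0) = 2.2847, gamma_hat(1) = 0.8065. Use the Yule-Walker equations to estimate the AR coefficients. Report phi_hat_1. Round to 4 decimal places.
\hat\phi_{1} = 0.3530

The Yule-Walker equations for an AR(p) process read, in matrix form,
  Gamma_p phi = r_p,   with   (Gamma_p)_{ij} = gamma(|i - j|),
                       (r_p)_i = gamma(i),   i,j = 1..p.
Substitute the sample gammas (Toeplitz matrix and right-hand side of size 1):
  Gamma_p = [[2.2847]]
  r_p     = [0.8065]
With p = 1 this is the single equation gamma(0) phi_1 = gamma(1):
  phi_hat_1 = gamma(1) / gamma(0) = 0.8065 / 2.2847 = 0.3530.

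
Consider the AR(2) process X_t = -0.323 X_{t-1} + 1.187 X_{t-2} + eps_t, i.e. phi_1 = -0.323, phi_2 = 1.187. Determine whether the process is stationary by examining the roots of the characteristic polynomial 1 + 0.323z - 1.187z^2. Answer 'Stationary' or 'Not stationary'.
\text{Not stationary}

The AR(p) characteristic polynomial is P(z) = 1 + 0.323z - 1.187z^2.
Stationarity requires all roots to lie outside the unit circle, i.e. |z| > 1 for every root.
Set 1 + (0.323) z + (-1.187) z^2 = 0, i.e. a z^2 + b z + c = 0 with a = -1.187, b = 0.323, c = 1.
Discriminant D = b^2 - 4ac = (0.323)^2 - 4*(-1.187)*1 = 0.104329 - (-4.748) = 4.852329.
D >= 0, so the roots are real: z = (-b +/- sqrt(D)) / (2a) = (-0.323 +/- 2.2028) / (-2.374).
  z_1 = (-0.323 + 2.2028) / (-2.374) = -0.7918,   |z_1| = 0.7918.
  z_2 = (-0.323 - 2.2028) / (-2.374) = 1.0639,   |z_2| = 1.0639.
Moduli of all roots: 0.7918, 1.0639.
All moduli strictly greater than 1? No.
Verdict: Not stationary.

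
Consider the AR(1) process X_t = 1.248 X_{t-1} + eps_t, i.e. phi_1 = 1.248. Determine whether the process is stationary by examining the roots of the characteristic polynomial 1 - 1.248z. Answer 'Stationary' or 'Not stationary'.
\text{Not stationary}

The AR(p) characteristic polynomial is P(z) = 1 - 1.248z.
Stationarity requires all roots to lie outside the unit circle, i.e. |z| > 1 for every root.
This is linear in z: 1 + (-1.248) z = 0  =>  z = -1/(-1.248) = 0.801282,  |z| = 0.801282.
Moduli of all roots: 0.8013.
All moduli strictly greater than 1? No.
Verdict: Not stationary.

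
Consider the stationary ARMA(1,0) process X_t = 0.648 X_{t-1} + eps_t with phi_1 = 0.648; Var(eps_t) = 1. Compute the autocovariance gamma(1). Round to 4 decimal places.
\gamma(1) = 1.1171

Multiply the model equation by X_{t-k} and take expectations. With theta_0 = psi_0 = 1 and psi_j the MA(infinity) weights, this gives
  gamma(k) - sum_i phi_i gamma(k-i) = c_k,
  c_k = sigma^2 * sum_{j=k..q} theta_j psi_{j-k}   (c_k = 0 for k > q),
using gamma(-m) = gamma(m).
Pure AR (q = 0): c_0 = sigma^2 = 1, c_k = 0 for k >= 1.
Equations for k = 0 and k = 1 (AR order 1):
  gamma(0) = phi_1 gamma(1) + c_0
  gamma(1) = phi_1 gamma(0) + c_1
Substituting the second into the first: gamma(0) (1 - phi_1^2) = c_0 + phi_1 c_1, so
  gamma(0) = c_0 / (1 - phi_1^2) = 1 / (1 - (0.648)^2) = 1 / 0.580096 = 1.723853.
  gamma(1) = phi_1 gamma(0) = (0.648)(1.723853) = 1.117056.
Therefore gamma(1) = 1.1171 (to 4 decimal places).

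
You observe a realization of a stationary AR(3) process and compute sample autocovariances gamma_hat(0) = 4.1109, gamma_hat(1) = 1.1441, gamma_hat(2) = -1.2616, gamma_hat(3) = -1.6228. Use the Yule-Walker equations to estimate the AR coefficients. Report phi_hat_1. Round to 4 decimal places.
\hat\phi_{1} = 0.3080

The Yule-Walker equations for an AR(p) process read, in matrix form,
  Gamma_p phi = r_p,   with   (Gamma_p)_{ij} = gamma(|i - j|),
                       (r_p)_i = gamma(i),   i,j = 1..p.
Substitute the sample gammas (Toeplitz matrix and right-hand side of size 3):
  Gamma_p = [[4.1109, 1.1441, -1.2616], [1.1441, 4.1109, 1.1441], [-1.2616, 1.1441, 4.1109]]
  r_p     = [1.1441, -1.2616, -1.6228]
Written out (R1..R3):
  (R1) 4.1109 phi_1 + 1.1441 phi_2 - 1.2616 phi_3 = 1.1441
  (R2) 1.1441 phi_1 + 4.1109 phi_2 + 1.1441 phi_3 = -1.2616
  (R3) -1.2616 phi_1 + 1.1441 phi_2 + 4.1109 phi_3 = -1.6228
Gaussian elimination:
  R2 <- R2 - (1.1441/4.1109) R1 = R2 - (0.278309) R1:  3.792487 phi_2 + 1.495214 phi_3 = -1.580013
  R3 <- R3 - (-1.2616/4.1109) R1 = R3 - (-0.306891) R1:  1.495214 phi_2 + 3.723726 phi_3 = -1.271686
  R3 <- R3 - (1.495214/3.792487) R2 = R3 - (0.394257) R2:  3.134227 phi_3 = -0.648754
Back-substitution:
  phi_hat_3 = -0.648754 / 3.134227 = -0.20699
  phi_hat_2 = (-1.580013 - (1.495214)(-0.20699)) / 3.792487 = -0.335009
  phi_hat_1 = (1.1441 - (1.1441)(-0.335009) - (-1.2616)(-0.20699)) / 4.1109 = 0.308021
So phi_hat = [0.3080, -0.3350, -0.2070].
Therefore phi_hat_1 = 0.3080.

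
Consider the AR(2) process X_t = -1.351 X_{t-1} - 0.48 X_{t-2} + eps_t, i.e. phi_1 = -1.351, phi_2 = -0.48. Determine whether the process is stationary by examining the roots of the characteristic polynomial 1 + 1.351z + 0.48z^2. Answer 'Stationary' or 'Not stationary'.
\text{Stationary}

The AR(p) characteristic polynomial is P(z) = 1 + 1.351z + 0.48z^2.
Stationarity requires all roots to lie outside the unit circle, i.e. |z| > 1 for every root.
Set 1 + (1.351) z + (0.48) z^2 = 0, i.e. a z^2 + b z + c = 0 with a = 0.48, b = 1.351, c = 1.
Discriminant D = b^2 - 4ac = (1.351)^2 - 4*(0.48)*1 = 1.825201 - (1.92) = -0.094799.
D < 0, so the roots are the complex-conjugate pair z = (-b +/- i sqrt(-D)) / (2a) = -1.4073 +/- 0.3207i.
For a conjugate pair |z|^2 = z * conj(z) = (product of roots) = c/a = 1/(0.48) = 2.083333, so |z| = sqrt(2.083333) = 1.4434 for both roots.
Moduli of all roots: 1.4434, 1.4434.
All moduli strictly greater than 1? Yes.
Verdict: Stationary.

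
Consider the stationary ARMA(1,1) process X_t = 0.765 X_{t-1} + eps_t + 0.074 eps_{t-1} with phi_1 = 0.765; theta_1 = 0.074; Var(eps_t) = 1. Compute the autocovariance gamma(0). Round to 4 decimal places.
\gamma(0) = 2.6971

Multiply the model equation by X_{t-k} and take expectations. With theta_0 = psi_0 = 1 and psi_j the MA(infinity) weights, this gives
  gamma(k) - sum_i phi_i gamma(k-i) = c_k,
  c_k = sigma^2 * sum_{j=k..q} theta_j psi_{j-k}   (c_k = 0 for k > q),
using gamma(-m) = gamma(m).
psi-weights needed (psi_j = theta_j + sum_i phi_i psi_{j-i}):
  psi_1 = theta_1 + phi_1 = 0.074 + (0.765) = 0.839
Right-hand sides:
  c_0 = sigma^2 (1 + theta_1 psi_1) = 1 * (1 + (0.074)(0.839)) = 1 * 1.062086 = 1.062086
  c_1 = sigma^2 theta_1 = 1 * (0.074) = 0.074
  c_2 = 0
Equations for k = 0 and k = 1 (AR order 1):
  gamma(0) = phi_1 gamma(1) + c_0
  gamma(1) = phi_1 gamma(0) + c_1
Substituting the second into the first: gamma(0) (1 - phi_1^2) = c_0 + phi_1 c_1, so
  gamma(0) = (c_0 + phi_1 c_1) / (1 - phi_1^2) = (1.062086 + (0.765)(0.074)) / (1 - (0.765)^2) = 1.118696 / 0.414775 = 2.697115.
Therefore gamma(0) = 2.6971 (to 4 decimal places).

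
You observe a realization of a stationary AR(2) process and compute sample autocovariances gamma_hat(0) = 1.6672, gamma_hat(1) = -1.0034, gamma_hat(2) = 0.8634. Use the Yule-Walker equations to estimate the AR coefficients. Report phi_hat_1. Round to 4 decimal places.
\hat\phi_{1} = -0.4550

The Yule-Walker equations for an AR(p) process read, in matrix form,
  Gamma_p phi = r_p,   with   (Gamma_p)_{ij} = gamma(|i - j|),
                       (r_p)_i = gamma(i),   i,j = 1..p.
Substitute the sample gammas (Toeplitz matrix and right-hand side of size 2):
  Gamma_p = [[1.6672, -1.0034], [-1.0034, 1.6672]]
  r_p     = [-1.0034, 0.8634]
Written out:
  1.6672 phi_1 - 1.0034 phi_2 = -1.0034
  -1.0034 phi_1 + 1.6672 phi_2 = 0.8634
Solve by Cramer's rule:
  det = gamma(0)^2 - gamma(1)^2 = (1.6672)^2 - (-1.0034)^2 = 2.77955584 - 1.00681156 = 1.77274428
  phi_hat_1 = [gamma(1) gamma(0) - gamma(1) gamma(2)] / det = [(-1.0034)(1.6672) - (-1.0034)(0.8634)] / 1.77274428 = -0.80653292 / 1.77274428 = -0.455
  phi_hat_2 = [gamma(0) gamma(2) - gamma(1)^2] / det = [(1.6672)(0.8634) - (-1.0034)^2] / 1.77274428 = 0.43264892 / 1.77274428 = 0.2441
So phi_hat = [-0.4550, 0.2441].
Therefore phi_hat_1 = -0.4550.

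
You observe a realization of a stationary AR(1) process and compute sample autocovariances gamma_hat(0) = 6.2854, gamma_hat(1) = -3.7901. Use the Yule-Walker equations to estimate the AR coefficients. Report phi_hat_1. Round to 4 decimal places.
\hat\phi_{1} = -0.6030

The Yule-Walker equations for an AR(p) process read, in matrix form,
  Gamma_p phi = r_p,   with   (Gamma_p)_{ij} = gamma(|i - j|),
                       (r_p)_i = gamma(i),   i,j = 1..p.
Substitute the sample gammas (Toeplitz matrix and right-hand side of size 1):
  Gamma_p = [[6.2854]]
  r_p     = [-3.7901]
With p = 1 this is the single equation gamma(0) phi_1 = gamma(1):
  phi_hat_1 = gamma(1) / gamma(0) = -3.7901 / 6.2854 = -0.6030.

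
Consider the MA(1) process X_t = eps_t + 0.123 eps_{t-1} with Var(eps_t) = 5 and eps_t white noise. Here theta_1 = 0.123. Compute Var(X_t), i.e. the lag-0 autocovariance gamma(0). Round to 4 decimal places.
\gamma(0) = 5.0756

For an MA(q) process X_t = eps_t + sum_i theta_i eps_{t-i} with
Var(eps_t) = sigma^2, the variance is
  gamma(0) = sigma^2 * (1 + sum_i theta_i^2).
  sum_i theta_i^2 = (0.123)^2 = 0.015129.
  gamma(0) = 5 * (1 + 0.015129) = 5 * 1.015129 = 5.075645, which rounds to 5.0756.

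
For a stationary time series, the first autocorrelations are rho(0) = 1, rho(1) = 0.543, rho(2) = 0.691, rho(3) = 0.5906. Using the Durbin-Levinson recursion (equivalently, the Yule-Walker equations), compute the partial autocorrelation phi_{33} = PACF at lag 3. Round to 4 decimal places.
\phi_{33} = 0.2510

The PACF at lag k is phi_{kk}, the last component of the solution
to the Yule-Walker system G_k phi = r_k where
  (G_k)_{ij} = rho(|i - j|), (r_k)_i = rho(i), i,j = 1..k.
Equivalently, Durbin-Levinson gives phi_{kk} iteratively:
  phi_{11} = rho(1)
  phi_{kk} = [rho(k) - sum_{j=1..k-1} phi_{k-1,j} rho(k-j)]
            / [1 - sum_{j=1..k-1} phi_{k-1,j} rho(j)],
  phi_{k,j} = phi_{k-1,j} - phi_{kk} phi_{k-1,k-j},  j = 1..k-1.
Step k = 1:
  phi_11 = rho(1) = 0.543.
Step k = 2:
  phi_22 = [rho(2) - phi_11 rho(1)] / [1 - phi_11 rho(1)] = [0.691 - (0.543)(0.543)] / [1 - (0.543)(0.543)]
         = 0.396151 / 0.705151 = 0.561796.
  Update: phi_21 = phi_11 - phi_22 phi_11 = 0.543 - (0.561796)(0.543) = 0.237945.
Step k = 3:
  phi_33 = [rho(3) - phi_21 rho(2) - phi_22 rho(1)] / [1 - phi_21 rho(1) - phi_22 rho(2)]
    numerator   = 0.5906 - (0.237945)(0.691) - (0.561796)(0.543) = 0.12112494
    denominator = 1 - (0.237945)(0.543) - (0.561796)(0.691) = 0.48259496
  phi_33 = 0.12112494 / 0.48259496 = 0.251.
Therefore phi_{33} = 0.2510.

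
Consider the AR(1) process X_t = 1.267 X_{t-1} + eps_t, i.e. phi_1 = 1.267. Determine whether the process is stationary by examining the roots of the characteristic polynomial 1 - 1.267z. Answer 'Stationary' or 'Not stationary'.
\text{Not stationary}

The AR(p) characteristic polynomial is P(z) = 1 - 1.267z.
Stationarity requires all roots to lie outside the unit circle, i.e. |z| > 1 for every root.
This is linear in z: 1 + (-1.267) z = 0  =>  z = -1/(-1.267) = 0.789266,  |z| = 0.789266.
Moduli of all roots: 0.7893.
All moduli strictly greater than 1? No.
Verdict: Not stationary.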